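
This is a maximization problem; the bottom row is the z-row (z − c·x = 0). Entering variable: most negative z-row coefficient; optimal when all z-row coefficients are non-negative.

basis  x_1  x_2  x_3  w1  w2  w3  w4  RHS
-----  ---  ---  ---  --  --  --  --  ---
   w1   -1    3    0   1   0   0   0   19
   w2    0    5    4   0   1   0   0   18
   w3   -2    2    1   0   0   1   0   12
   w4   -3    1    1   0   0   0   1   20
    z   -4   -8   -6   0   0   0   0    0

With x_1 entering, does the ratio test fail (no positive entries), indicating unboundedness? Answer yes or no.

Every constraint-row entry in column x_1 is ≤ 0, so increasing x_1 is unbounded.

yes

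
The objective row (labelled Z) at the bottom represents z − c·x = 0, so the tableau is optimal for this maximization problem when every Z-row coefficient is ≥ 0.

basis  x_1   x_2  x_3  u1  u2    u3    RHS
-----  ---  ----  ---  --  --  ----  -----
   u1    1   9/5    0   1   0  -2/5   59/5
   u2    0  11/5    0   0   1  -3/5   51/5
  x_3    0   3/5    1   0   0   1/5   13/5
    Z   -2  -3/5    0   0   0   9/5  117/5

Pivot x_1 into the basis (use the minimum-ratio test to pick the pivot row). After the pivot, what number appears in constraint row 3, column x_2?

Ratio test on column x_1 — row 1: (59/5)/1 = 59/5; row 2: entry 0 ≤ 0; row 3: entry 0 ≤ 0. Minimum is 59/5 at row 1 (u1 leaves); pivot element 1.
Divide row 1 by 1; eliminate column x_1 from the other rows.
Row 3 update in column x_2: 3/5 − 0·(9/5) = 3/5.

3/5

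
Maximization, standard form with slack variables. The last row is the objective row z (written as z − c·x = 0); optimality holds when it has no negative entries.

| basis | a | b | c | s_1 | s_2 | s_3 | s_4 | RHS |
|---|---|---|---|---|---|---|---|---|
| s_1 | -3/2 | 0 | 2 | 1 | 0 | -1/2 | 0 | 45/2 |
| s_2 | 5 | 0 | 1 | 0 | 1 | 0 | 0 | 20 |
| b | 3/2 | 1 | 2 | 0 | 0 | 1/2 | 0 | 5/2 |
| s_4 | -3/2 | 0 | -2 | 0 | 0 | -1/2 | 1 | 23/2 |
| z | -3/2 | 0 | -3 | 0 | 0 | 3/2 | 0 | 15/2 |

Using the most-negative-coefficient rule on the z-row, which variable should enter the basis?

c

Negative z-row entries: a: -3/2, c: -3.
The most negative is -3 in column c, so c enters.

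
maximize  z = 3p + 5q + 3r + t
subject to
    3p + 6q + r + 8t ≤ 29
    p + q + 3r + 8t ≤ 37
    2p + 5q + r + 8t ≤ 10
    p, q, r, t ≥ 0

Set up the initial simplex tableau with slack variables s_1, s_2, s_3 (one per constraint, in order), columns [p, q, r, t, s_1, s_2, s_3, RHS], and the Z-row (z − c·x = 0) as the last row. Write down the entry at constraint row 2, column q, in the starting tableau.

1

Constraint 2 has coefficient 1 on q.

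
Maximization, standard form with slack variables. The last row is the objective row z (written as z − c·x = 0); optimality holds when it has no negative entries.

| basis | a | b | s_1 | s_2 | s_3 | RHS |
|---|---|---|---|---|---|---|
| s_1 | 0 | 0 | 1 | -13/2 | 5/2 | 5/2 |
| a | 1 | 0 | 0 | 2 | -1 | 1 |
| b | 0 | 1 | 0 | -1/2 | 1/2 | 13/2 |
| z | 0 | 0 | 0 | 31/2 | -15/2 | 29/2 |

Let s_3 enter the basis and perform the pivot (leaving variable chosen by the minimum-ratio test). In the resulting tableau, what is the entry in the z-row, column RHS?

Ratio test on column s_3 — row 1: (5/2)/(5/2) = 1; row 2: entry -1 ≤ 0; row 3: (13/2)/(1/2) = 13. Minimum is 1 at row 1 (s_1 leaves); pivot element 5/2.
Divide row 1 by 5/2; eliminate column s_3 from the other rows.
z-row update in column RHS: 29/2 − (-15/2)·1 = 22.

22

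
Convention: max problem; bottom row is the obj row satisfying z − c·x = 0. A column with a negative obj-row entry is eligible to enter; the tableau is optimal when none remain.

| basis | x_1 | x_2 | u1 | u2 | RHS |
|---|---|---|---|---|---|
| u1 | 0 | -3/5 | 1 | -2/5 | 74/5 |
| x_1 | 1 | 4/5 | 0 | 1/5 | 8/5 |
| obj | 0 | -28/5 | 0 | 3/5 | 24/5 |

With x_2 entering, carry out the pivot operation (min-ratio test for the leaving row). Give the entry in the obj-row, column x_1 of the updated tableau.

Ratio test on column x_2 — row 1: entry -3/5 ≤ 0; row 2: (8/5)/(4/5) = 2. Minimum is 2 at row 2 (x_1 leaves); pivot element 4/5.
Divide row 2 by 4/5; eliminate column x_2 from the other rows.
obj-row update in column x_1: 0 − (-28/5)·(5/4) = 7.

7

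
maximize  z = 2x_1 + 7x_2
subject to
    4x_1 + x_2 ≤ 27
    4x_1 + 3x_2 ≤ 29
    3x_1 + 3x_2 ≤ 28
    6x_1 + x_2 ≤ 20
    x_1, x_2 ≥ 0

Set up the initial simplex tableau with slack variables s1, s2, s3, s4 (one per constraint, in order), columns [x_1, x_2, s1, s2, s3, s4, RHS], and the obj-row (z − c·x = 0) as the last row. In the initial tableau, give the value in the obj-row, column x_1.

-2

The obj-row carries the negated objective coefficients: the x_1 entry is -2.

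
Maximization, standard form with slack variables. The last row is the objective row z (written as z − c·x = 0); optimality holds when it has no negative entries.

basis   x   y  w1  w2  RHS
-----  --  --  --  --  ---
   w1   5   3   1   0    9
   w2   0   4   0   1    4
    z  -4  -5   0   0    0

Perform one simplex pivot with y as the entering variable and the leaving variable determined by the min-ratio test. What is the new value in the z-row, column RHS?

Ratio test on column y — row 1: 9/3 = 3; row 2: 4/4 = 1. Minimum is 1 at row 2 (w2 leaves); pivot element 4.
Divide row 2 by 4; eliminate column y from the other rows.
z-row update in column RHS: 0 − (-5)·1 = 5.

5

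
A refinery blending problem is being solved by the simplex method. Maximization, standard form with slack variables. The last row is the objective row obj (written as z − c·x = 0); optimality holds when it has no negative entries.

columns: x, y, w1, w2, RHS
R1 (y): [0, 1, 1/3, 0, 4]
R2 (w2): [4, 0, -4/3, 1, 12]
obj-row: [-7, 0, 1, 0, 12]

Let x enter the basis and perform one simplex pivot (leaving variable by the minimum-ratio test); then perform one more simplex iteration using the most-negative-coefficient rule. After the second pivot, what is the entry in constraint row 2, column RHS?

7

Ratio test on column x — row 1: entry 0 ≤ 0; row 2: 12/4 = 3. Minimum is 3 at row 2 (w2 leaves); pivot element 4.
Divide row 2 by 4; eliminate column x from the other rows.
Second iteration: most negative obj-row entry is -4/3 in column w1, so w1 enters.
Ratio test on column w1 — row 1: 4/(1/3) = 12; row 2: entry -1/3 ≤ 0. Minimum is 12 at row 1 (y leaves); pivot element 1/3.
Divide row 1 by 1/3; eliminate column w1 from the other rows.
After both pivots, the entry at constraint row 2, column RHS is 7.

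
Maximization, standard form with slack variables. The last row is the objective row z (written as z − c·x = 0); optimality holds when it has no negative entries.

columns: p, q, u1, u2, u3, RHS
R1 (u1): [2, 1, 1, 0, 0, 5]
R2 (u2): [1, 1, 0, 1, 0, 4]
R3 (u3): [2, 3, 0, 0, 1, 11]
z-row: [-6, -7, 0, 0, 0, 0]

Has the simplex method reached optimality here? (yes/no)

no

The z-row has a negative entry -7 in column q, so it is not optimal.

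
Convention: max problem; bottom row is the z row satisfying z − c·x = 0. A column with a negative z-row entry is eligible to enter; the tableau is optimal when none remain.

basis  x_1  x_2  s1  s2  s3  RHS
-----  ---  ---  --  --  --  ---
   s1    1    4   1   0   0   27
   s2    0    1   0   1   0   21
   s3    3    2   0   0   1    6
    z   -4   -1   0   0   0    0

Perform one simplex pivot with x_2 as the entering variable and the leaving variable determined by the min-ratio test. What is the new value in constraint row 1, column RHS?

15

Ratio test on column x_2 — row 1: 27/4 = 27/4; row 2: 21/1 = 21; row 3: 6/2 = 3. Minimum is 3 at row 3 (s3 leaves); pivot element 2.
Divide row 3 by 2; eliminate column x_2 from the other rows.
Row 1 update in column RHS: 27 − 4·3 = 15.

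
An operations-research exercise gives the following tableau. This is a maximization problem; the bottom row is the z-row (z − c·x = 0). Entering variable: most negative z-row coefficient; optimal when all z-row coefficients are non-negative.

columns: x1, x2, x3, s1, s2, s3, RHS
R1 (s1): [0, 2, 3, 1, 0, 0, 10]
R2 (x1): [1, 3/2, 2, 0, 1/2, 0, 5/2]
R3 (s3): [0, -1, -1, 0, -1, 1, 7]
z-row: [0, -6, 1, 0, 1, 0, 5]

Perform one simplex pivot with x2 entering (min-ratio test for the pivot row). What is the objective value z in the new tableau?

15

Ratio test on column x2 — row 1: 10/2 = 5; row 2: (5/2)/(3/2) = 5/3; row 3: entry -1 ≤ 0. Minimum is 5/3 at row 2 (x1 leaves); pivot element 3/2.
Pivot on row 2; the z-row RHS becomes 5 − (-6)·(5/3) = 15.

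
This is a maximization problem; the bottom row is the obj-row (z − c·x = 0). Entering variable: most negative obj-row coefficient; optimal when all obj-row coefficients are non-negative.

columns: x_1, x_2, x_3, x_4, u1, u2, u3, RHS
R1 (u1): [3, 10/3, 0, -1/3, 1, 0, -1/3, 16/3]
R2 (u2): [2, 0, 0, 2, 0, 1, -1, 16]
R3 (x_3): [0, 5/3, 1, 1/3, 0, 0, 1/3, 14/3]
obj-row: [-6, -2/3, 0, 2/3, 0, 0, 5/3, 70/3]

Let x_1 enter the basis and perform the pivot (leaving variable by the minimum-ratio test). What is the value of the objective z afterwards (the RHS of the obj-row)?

Ratio test on column x_1 — row 1: (16/3)/3 = 16/9; row 2: 16/2 = 8; row 3: entry 0 ≤ 0. Minimum is 16/9 at row 1 (u1 leaves); pivot element 3.
Pivot on row 1; the obj-row RHS becomes 70/3 − (-6)·(16/9) = 34.

34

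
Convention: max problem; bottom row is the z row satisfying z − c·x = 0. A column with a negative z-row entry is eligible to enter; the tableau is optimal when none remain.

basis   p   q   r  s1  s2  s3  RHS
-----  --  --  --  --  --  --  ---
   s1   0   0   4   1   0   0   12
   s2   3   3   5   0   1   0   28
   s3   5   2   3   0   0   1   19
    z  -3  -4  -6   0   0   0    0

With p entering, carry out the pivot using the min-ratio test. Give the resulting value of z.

57/5

Ratio test on column p — row 1: entry 0 ≤ 0; row 2: 28/3 = 28/3; row 3: 19/5 = 19/5. Minimum is 19/5 at row 3 (s3 leaves); pivot element 5.
Pivot on row 3; the z-row RHS becomes 0 − (-3)·(19/5) = 57/5.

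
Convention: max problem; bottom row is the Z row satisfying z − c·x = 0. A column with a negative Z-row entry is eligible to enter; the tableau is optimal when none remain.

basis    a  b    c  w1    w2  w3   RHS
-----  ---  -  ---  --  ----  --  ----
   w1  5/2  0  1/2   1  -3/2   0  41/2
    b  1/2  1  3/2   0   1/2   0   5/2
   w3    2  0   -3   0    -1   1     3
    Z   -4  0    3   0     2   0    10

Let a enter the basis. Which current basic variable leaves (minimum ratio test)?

w3

Column a entries and ratios — w1: (41/2)/(5/2) = 41/5; b: (5/2)/(1/2) = 5; w3: 3/2 = 3/2.
Smallest ratio is 3/2 in the row of w3, so w3 leaves.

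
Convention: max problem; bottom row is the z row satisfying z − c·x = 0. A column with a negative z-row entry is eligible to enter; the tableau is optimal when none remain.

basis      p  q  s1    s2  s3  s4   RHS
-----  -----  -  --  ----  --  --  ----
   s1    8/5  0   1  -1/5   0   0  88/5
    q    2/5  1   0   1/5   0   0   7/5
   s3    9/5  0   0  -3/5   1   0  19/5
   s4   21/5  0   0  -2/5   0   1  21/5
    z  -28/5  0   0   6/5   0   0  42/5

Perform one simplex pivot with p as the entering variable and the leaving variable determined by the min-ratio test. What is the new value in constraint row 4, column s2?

-2/21

Ratio test on column p — row 1: (88/5)/(8/5) = 11; row 2: (7/5)/(2/5) = 7/2; row 3: (19/5)/(9/5) = 19/9; row 4: (21/5)/(21/5) = 1. Minimum is 1 at row 4 (s4 leaves); pivot element 21/5.
Divide row 4 by 21/5; eliminate column p from the other rows.
In the new row 4, the s2 entry is the old entry divided by the pivot: (-2/5)/(21/5) = -2/21.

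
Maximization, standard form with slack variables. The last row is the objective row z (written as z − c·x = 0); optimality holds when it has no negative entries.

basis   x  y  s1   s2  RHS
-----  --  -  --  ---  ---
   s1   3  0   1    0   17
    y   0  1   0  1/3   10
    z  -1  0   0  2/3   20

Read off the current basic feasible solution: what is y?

y is basic (row 2); its value is the RHS of that row, 10.

10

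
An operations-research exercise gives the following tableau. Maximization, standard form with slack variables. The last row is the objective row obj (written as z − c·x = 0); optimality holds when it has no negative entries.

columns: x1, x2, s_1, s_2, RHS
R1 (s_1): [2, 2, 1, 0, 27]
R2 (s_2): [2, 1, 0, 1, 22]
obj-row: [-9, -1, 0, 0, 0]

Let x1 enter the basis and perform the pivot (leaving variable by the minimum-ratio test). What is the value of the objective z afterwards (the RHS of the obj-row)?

99

Ratio test on column x1 — row 1: 27/2 = 27/2; row 2: 22/2 = 11. Minimum is 11 at row 2 (s_2 leaves); pivot element 2.
Pivot on row 2; the obj-row RHS becomes 0 − (-9)·11 = 99.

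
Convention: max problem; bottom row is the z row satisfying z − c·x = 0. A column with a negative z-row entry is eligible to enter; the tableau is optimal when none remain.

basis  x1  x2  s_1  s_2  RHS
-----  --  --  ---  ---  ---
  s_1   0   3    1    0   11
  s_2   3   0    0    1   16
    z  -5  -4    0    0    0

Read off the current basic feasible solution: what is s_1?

11

s_1 is basic (row 1); its value is the RHS of that row, 11.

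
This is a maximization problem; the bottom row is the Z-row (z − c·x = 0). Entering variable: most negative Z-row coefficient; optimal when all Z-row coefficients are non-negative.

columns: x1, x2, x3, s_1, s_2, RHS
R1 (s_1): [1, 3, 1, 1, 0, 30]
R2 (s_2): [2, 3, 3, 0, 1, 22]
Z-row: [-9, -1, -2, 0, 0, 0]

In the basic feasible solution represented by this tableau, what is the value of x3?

x3 is not in the basis, so in the current basic feasible solution x3 = 0.

0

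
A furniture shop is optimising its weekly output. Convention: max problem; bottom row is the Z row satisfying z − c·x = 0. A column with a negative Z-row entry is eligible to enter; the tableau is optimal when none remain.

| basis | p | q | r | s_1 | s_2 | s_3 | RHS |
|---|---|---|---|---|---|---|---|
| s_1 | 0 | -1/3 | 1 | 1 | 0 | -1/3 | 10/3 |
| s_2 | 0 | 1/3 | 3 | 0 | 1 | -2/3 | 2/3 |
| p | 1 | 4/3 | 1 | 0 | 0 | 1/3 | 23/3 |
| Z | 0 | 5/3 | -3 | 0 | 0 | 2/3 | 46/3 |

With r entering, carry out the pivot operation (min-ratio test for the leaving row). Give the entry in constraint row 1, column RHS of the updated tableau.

Ratio test on column r — row 1: (10/3)/1 = 10/3; row 2: (2/3)/3 = 2/9; row 3: (23/3)/1 = 23/3. Minimum is 2/9 at row 2 (s_2 leaves); pivot element 3.
Divide row 2 by 3; eliminate column r from the other rows.
Row 1 update in column RHS: 10/3 − 1·(2/9) = 28/9.

28/9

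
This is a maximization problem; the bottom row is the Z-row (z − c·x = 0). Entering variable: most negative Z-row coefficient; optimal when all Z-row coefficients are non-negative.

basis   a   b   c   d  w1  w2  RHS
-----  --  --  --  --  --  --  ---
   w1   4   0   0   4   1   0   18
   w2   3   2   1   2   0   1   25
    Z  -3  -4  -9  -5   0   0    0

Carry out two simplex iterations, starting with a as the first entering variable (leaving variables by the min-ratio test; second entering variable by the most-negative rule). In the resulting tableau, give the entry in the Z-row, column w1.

Ratio test on column a — row 1: 18/4 = 9/2; row 2: 25/3 = 25/3. Minimum is 9/2 at row 1 (w1 leaves); pivot element 4.
Divide row 1 by 4; eliminate column a from the other rows.
Second iteration: most negative Z-row entry is -9 in column c, so c enters.
Ratio test on column c — row 1: entry 0 ≤ 0; row 2: (23/2)/1 = 23/2. Minimum is 23/2 at row 2 (w2 leaves); pivot element 1.
Divide row 2 by 1; eliminate column c from the other rows.
After both pivots, the entry at the Z-row, column w1 is -6.

-6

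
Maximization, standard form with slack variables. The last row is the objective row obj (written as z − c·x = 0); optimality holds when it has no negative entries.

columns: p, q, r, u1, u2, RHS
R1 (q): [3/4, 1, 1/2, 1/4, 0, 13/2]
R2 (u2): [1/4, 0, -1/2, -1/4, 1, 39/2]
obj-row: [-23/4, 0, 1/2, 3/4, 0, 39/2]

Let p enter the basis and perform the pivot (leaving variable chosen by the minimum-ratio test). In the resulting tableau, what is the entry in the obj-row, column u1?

8/3

Ratio test on column p — row 1: (13/2)/(3/4) = 26/3; row 2: (39/2)/(1/4) = 78. Minimum is 26/3 at row 1 (q leaves); pivot element 3/4.
Divide row 1 by 3/4; eliminate column p from the other rows.
obj-row update in column u1: 3/4 − (-23/4)·(1/3) = 8/3.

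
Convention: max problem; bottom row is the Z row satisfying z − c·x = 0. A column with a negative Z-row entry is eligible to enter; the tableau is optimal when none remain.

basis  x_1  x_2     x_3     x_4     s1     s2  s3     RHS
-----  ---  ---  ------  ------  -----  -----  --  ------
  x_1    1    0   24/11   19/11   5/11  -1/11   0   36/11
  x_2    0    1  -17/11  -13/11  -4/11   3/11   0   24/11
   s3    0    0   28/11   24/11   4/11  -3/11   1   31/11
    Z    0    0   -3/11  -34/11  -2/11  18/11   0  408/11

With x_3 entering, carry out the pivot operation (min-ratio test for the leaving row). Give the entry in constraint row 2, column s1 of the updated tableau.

Ratio test on column x_3 — row 1: (36/11)/(24/11) = 3/2; row 2: entry -17/11 ≤ 0; row 3: (31/11)/(28/11) = 31/28. Minimum is 31/28 at row 3 (s3 leaves); pivot element 28/11.
Divide row 3 by 28/11; eliminate column x_3 from the other rows.
Row 2 update in column s1: -4/11 − (-17/11)·(1/7) = -1/7.

-1/7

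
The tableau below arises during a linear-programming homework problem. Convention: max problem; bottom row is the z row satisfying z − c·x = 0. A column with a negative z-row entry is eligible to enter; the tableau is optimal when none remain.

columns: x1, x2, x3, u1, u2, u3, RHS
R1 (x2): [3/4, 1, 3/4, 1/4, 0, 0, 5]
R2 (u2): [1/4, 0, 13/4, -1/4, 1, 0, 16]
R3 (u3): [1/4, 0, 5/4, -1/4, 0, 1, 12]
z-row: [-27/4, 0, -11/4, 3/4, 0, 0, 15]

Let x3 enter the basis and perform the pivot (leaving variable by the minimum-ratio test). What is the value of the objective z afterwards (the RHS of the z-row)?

371/13

Ratio test on column x3 — row 1: 5/(3/4) = 20/3; row 2: 16/(13/4) = 64/13; row 3: 12/(5/4) = 48/5. Minimum is 64/13 at row 2 (u2 leaves); pivot element 13/4.
Pivot on row 2; the z-row RHS becomes 15 − (-11/4)·(64/13) = 371/13.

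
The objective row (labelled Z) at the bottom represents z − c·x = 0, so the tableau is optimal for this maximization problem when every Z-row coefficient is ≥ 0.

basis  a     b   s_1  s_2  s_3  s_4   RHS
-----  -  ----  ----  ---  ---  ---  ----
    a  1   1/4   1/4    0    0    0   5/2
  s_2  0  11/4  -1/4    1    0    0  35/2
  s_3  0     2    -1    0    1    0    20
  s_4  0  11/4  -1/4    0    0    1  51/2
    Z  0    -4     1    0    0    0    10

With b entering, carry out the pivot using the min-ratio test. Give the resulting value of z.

390/11

Ratio test on column b — row 1: (5/2)/(1/4) = 10; row 2: (35/2)/(11/4) = 70/11; row 3: 20/2 = 10; row 4: (51/2)/(11/4) = 102/11. Minimum is 70/11 at row 2 (s_2 leaves); pivot element 11/4.
Pivot on row 2; the Z-row RHS becomes 10 − (-4)·(70/11) = 390/11.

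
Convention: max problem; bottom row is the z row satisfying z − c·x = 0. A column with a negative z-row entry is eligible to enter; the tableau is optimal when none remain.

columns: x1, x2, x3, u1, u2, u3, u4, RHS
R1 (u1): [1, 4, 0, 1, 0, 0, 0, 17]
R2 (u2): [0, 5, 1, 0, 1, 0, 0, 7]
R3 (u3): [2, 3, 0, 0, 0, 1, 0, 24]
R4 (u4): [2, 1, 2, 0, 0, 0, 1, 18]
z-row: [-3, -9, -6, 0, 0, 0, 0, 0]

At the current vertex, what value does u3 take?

u3 is basic (row 3); its value is the RHS of that row, 24.

24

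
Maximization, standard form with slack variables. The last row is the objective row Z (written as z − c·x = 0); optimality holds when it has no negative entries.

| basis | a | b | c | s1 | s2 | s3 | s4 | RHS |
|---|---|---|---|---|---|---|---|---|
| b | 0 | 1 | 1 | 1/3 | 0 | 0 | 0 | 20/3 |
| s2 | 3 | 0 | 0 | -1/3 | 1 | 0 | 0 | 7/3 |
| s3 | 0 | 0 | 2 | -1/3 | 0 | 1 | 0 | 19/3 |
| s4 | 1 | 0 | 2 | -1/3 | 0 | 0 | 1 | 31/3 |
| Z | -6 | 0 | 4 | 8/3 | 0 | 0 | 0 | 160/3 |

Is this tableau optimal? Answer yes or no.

The Z-row has a negative entry -6 in column a, so it is not optimal.

no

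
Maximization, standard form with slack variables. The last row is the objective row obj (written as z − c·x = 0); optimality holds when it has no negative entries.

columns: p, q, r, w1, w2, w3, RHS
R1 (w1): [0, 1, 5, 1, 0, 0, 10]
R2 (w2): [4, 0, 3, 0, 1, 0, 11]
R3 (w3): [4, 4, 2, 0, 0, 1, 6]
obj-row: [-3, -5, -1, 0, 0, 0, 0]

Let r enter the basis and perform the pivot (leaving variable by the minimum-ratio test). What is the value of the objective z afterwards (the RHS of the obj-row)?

Ratio test on column r — row 1: 10/5 = 2; row 2: 11/3 = 11/3; row 3: 6/2 = 3. Minimum is 2 at row 1 (w1 leaves); pivot element 5.
Pivot on row 1; the obj-row RHS becomes 0 − (-1)·2 = 2.

2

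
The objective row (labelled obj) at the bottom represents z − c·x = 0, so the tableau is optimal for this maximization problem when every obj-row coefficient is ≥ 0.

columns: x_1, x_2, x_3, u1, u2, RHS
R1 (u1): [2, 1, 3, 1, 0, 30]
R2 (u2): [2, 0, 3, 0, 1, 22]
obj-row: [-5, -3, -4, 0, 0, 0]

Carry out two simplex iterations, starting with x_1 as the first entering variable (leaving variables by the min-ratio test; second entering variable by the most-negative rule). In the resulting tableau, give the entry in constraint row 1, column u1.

Ratio test on column x_1 — row 1: 30/2 = 15; row 2: 22/2 = 11. Minimum is 11 at row 2 (u2 leaves); pivot element 2.
Divide row 2 by 2; eliminate column x_1 from the other rows.
Second iteration: most negative obj-row entry is -3 in column x_2, so x_2 enters.
Ratio test on column x_2 — row 1: 8/1 = 8; row 2: entry 0 ≤ 0. Minimum is 8 at row 1 (u1 leaves); pivot element 1.
Divide row 1 by 1; eliminate column x_2 from the other rows.
After both pivots, the entry at constraint row 1, column u1 is 1.

1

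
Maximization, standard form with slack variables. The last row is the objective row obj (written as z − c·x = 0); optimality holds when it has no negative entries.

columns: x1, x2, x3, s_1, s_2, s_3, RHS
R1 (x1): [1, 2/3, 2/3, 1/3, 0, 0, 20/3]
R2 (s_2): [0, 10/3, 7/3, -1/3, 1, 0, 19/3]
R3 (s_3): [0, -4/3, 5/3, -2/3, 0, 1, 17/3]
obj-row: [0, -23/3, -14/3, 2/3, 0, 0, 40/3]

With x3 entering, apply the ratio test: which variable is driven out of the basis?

Column x3 entries and ratios — x1: (20/3)/(2/3) = 10; s_2: (19/3)/(7/3) = 19/7; s_3: (17/3)/(5/3) = 17/5.
Smallest ratio is 19/7 in the row of s_2, so s_2 leaves.

s_2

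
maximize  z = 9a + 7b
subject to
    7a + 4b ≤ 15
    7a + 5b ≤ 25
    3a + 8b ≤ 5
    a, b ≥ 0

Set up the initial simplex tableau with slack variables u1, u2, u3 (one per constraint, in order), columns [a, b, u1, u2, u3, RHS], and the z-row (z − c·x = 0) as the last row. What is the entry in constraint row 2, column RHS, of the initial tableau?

The RHS of constraint 2 is b_2 = 25.

25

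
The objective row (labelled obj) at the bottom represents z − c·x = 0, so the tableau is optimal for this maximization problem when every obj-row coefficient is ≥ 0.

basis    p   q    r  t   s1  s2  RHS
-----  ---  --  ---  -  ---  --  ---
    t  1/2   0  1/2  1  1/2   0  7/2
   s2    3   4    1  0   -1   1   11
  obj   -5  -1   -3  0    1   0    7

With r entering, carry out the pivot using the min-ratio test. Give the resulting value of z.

Ratio test on column r — row 1: (7/2)/(1/2) = 7; row 2: 11/1 = 11. Minimum is 7 at row 1 (t leaves); pivot element 1/2.
Pivot on row 1; the obj-row RHS becomes 7 − (-3)·7 = 28.

28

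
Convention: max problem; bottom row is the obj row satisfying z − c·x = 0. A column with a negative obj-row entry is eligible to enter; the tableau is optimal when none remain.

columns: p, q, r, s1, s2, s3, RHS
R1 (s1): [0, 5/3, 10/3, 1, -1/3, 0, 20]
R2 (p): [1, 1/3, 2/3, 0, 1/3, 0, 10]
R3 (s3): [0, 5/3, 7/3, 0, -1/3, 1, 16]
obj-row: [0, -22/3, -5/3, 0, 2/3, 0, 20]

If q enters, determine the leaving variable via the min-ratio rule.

Column q entries and ratios — s1: 20/(5/3) = 12; p: 10/(1/3) = 30; s3: 16/(5/3) = 48/5.
Smallest ratio is 48/5 in the row of s3, so s3 leaves.

s3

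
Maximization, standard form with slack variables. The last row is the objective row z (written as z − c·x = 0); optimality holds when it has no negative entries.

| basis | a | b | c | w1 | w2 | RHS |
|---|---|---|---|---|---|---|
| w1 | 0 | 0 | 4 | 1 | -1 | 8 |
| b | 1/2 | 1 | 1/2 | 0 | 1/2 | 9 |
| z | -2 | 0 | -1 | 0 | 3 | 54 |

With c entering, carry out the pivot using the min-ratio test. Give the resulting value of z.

56

Ratio test on column c — row 1: 8/4 = 2; row 2: 9/(1/2) = 18. Minimum is 2 at row 1 (w1 leaves); pivot element 4.
Pivot on row 1; the z-row RHS becomes 54 − (-1)·2 = 56.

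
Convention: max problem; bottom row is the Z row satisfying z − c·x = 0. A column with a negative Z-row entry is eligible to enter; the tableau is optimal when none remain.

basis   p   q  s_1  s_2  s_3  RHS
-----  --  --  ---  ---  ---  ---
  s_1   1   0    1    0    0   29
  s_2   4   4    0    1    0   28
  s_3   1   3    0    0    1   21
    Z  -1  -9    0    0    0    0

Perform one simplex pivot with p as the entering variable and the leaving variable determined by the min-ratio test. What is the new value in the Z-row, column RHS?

Ratio test on column p — row 1: 29/1 = 29; row 2: 28/4 = 7; row 3: 21/1 = 21. Minimum is 7 at row 2 (s_2 leaves); pivot element 4.
Divide row 2 by 4; eliminate column p from the other rows.
Z-row update in column RHS: 0 − (-1)·7 = 7.

7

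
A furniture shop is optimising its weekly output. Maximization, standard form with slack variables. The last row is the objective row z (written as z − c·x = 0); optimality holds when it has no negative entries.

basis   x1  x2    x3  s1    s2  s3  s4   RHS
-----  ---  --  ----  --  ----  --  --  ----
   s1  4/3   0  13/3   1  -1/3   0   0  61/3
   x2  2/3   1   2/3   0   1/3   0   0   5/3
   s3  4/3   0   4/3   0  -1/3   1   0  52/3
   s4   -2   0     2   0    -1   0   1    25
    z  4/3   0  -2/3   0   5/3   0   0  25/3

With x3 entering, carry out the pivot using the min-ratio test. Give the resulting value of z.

Ratio test on column x3 — row 1: (61/3)/(13/3) = 61/13; row 2: (5/3)/(2/3) = 5/2; row 3: (52/3)/(4/3) = 13; row 4: 25/2 = 25/2. Minimum is 5/2 at row 2 (x2 leaves); pivot element 2/3.
Pivot on row 2; the z-row RHS becomes 25/3 − (-2/3)·(5/2) = 10.

10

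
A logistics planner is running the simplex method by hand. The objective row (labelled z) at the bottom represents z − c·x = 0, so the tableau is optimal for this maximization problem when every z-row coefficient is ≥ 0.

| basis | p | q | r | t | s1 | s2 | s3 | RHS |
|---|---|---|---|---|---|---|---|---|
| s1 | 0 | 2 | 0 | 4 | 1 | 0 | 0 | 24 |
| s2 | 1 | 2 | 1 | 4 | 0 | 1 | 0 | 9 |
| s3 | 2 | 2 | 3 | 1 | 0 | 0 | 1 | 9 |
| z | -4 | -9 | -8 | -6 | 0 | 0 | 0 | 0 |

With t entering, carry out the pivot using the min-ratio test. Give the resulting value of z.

27/2

Ratio test on column t — row 1: 24/4 = 6; row 2: 9/4 = 9/4; row 3: 9/1 = 9. Minimum is 9/4 at row 2 (s2 leaves); pivot element 4.
Pivot on row 2; the z-row RHS becomes 0 − (-6)·(9/4) = 27/2.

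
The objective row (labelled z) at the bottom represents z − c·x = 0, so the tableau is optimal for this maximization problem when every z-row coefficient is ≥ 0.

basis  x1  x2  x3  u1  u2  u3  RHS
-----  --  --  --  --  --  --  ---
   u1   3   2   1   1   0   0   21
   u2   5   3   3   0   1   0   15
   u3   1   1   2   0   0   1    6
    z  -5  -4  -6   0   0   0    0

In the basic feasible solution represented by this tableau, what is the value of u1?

21

u1 is basic (row 1); its value is the RHS of that row, 21.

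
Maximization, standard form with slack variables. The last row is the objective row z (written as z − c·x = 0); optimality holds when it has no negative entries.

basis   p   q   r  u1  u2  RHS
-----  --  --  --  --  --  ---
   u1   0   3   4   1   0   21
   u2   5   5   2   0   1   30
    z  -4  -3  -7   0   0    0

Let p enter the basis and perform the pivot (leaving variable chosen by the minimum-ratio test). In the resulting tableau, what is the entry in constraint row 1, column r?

4

Ratio test on column p — row 1: entry 0 ≤ 0; row 2: 30/5 = 6. Minimum is 6 at row 2 (u2 leaves); pivot element 5.
Divide row 2 by 5; eliminate column p from the other rows.
Row 1 update in column r: 4 − 0·(2/5) = 4.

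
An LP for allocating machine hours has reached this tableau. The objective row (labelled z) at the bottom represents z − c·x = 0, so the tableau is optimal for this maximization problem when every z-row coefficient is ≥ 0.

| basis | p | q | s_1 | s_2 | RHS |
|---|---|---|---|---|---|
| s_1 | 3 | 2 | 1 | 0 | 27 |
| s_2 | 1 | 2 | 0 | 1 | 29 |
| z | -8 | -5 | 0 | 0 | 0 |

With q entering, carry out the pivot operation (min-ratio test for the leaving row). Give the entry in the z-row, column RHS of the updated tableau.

135/2

Ratio test on column q — row 1: 27/2 = 27/2; row 2: 29/2 = 29/2. Minimum is 27/2 at row 1 (s_1 leaves); pivot element 2.
Divide row 1 by 2; eliminate column q from the other rows.
z-row update in column RHS: 0 − (-5)·(27/2) = 135/2.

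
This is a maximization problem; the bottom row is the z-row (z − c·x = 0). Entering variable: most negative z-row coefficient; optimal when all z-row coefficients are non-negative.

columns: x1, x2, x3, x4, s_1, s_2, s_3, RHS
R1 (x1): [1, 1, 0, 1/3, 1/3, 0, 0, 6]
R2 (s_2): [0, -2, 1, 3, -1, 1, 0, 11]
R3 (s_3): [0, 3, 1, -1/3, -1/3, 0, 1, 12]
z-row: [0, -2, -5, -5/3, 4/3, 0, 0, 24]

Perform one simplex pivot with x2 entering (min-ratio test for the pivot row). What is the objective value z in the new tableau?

Ratio test on column x2 — row 1: 6/1 = 6; row 2: entry -2 ≤ 0; row 3: 12/3 = 4. Minimum is 4 at row 3 (s_3 leaves); pivot element 3.
Pivot on row 3; the z-row RHS becomes 24 − (-2)·4 = 32.

32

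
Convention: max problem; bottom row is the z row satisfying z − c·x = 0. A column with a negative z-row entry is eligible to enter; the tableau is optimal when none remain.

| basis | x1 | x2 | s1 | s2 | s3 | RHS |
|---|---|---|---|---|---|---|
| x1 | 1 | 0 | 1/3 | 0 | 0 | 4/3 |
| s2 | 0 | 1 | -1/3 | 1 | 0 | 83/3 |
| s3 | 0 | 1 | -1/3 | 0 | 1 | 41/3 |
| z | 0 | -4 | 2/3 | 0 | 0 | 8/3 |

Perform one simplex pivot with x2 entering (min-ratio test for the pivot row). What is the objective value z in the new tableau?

172/3

Ratio test on column x2 — row 1: entry 0 ≤ 0; row 2: (83/3)/1 = 83/3; row 3: (41/3)/1 = 41/3. Minimum is 41/3 at row 3 (s3 leaves); pivot element 1.
Pivot on row 3; the z-row RHS becomes 8/3 − (-4)·(41/3) = 172/3.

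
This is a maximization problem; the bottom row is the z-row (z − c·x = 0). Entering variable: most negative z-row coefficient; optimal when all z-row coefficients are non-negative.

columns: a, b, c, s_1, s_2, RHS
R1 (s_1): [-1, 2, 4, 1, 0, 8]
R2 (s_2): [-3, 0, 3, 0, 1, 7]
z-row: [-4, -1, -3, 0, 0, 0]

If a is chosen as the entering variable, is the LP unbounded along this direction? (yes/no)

yes

Every constraint-row entry in column a is ≤ 0, so increasing a is unbounded.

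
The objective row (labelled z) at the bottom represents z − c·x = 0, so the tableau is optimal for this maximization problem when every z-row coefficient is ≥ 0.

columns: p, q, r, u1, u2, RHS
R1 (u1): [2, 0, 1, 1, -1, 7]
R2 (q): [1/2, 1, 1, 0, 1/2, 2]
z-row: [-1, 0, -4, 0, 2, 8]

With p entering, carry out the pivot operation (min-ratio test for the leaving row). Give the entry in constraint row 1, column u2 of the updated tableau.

Ratio test on column p — row 1: 7/2 = 7/2; row 2: 2/(1/2) = 4. Minimum is 7/2 at row 1 (u1 leaves); pivot element 2.
Divide row 1 by 2; eliminate column p from the other rows.
In the new row 1, the u2 entry is the old entry divided by the pivot: (-1)/2 = -1/2.

-1/2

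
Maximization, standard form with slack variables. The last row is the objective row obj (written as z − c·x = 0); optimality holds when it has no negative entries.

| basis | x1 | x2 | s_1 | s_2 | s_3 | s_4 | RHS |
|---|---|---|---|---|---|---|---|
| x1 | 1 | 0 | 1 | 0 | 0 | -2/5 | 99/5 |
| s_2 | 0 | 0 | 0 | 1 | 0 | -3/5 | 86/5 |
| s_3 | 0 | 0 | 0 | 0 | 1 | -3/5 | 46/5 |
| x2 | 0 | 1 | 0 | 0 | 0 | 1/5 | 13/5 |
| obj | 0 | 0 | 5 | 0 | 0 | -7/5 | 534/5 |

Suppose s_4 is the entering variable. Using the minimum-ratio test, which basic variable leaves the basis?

Column s_4 entries and ratios — x1: -2/5 ≤ 0, skip; s_2: -3/5 ≤ 0, skip; s_3: -3/5 ≤ 0, skip; x2: (13/5)/(1/5) = 13.
Smallest ratio is 13 in the row of x2, so x2 leaves.

x2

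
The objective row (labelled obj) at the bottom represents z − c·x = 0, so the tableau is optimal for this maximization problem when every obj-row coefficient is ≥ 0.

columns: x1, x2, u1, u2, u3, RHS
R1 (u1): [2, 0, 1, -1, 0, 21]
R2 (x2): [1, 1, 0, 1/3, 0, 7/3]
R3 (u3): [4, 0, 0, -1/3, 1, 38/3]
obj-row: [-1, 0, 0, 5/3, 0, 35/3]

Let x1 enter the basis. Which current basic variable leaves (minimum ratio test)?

Column x1 entries and ratios — u1: 21/2 = 21/2; x2: (7/3)/1 = 7/3; u3: (38/3)/4 = 19/6.
Smallest ratio is 7/3 in the row of x2, so x2 leaves.

x2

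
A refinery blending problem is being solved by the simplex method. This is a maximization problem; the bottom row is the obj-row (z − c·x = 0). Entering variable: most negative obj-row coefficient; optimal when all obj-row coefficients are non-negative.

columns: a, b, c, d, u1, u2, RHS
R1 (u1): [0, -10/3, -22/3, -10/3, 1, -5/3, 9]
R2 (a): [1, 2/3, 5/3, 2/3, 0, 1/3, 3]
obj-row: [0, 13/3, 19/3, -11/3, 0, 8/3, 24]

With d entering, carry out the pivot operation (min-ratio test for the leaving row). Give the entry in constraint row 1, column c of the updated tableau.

Ratio test on column d — row 1: entry -10/3 ≤ 0; row 2: 3/(2/3) = 9/2. Minimum is 9/2 at row 2 (a leaves); pivot element 2/3.
Divide row 2 by 2/3; eliminate column d from the other rows.
Row 1 update in column c: -22/3 − (-10/3)·(5/2) = 1.

1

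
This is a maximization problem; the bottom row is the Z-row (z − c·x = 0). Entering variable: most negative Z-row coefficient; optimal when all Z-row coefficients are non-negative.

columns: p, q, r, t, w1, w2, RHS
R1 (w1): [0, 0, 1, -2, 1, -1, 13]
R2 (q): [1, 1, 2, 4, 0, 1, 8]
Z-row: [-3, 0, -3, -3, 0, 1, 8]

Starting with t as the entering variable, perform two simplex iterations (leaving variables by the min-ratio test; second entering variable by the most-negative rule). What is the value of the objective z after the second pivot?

32

Ratio test on column t — row 1: entry -2 ≤ 0; row 2: 8/4 = 2. Minimum is 2 at row 2 (q leaves); pivot element 4.
Pivot on row 2; the Z-row RHS becomes 8 − (-3)·2 = 14.
Next entering variable (most negative Z-row entry -9/4): p.
Ratio test on column p — row 1: 17/(1/2) = 34; row 2: 2/(1/4) = 8. Minimum is 8 at row 2 (t leaves); pivot element 1/4.
After the second pivot the Z-row RHS is 14 − (-9/4)·8 = 32.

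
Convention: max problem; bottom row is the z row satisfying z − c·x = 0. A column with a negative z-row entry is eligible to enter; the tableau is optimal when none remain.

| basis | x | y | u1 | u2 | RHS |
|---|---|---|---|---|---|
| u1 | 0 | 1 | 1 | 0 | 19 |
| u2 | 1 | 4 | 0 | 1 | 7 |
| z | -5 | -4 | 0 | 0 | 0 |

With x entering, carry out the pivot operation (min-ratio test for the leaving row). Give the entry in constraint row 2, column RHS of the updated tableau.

Ratio test on column x — row 1: entry 0 ≤ 0; row 2: 7/1 = 7. Minimum is 7 at row 2 (u2 leaves); pivot element 1.
Divide row 2 by 1; eliminate column x from the other rows.
In the new row 2, the RHS entry is the old entry divided by the pivot: 7/1 = 7.

7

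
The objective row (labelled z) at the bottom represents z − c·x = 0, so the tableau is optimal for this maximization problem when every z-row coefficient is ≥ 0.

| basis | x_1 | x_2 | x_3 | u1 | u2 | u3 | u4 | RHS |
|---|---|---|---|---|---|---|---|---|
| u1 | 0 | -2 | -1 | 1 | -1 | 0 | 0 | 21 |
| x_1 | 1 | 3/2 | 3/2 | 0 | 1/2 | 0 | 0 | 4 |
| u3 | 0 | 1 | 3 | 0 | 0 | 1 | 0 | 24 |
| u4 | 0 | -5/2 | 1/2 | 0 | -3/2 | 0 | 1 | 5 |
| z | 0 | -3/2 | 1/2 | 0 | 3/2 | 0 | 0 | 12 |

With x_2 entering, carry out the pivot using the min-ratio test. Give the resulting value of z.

16

Ratio test on column x_2 — row 1: entry -2 ≤ 0; row 2: 4/(3/2) = 8/3; row 3: 24/1 = 24; row 4: entry -5/2 ≤ 0. Minimum is 8/3 at row 2 (x_1 leaves); pivot element 3/2.
Pivot on row 2; the z-row RHS becomes 12 − (-3/2)·(8/3) = 16.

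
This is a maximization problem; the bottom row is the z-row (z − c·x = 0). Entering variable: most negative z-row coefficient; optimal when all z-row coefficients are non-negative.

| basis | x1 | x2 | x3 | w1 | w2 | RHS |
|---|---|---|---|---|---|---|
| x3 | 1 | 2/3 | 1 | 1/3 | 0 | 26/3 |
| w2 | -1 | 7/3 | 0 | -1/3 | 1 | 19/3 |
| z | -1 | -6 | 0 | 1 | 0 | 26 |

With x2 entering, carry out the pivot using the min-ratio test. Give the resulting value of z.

Ratio test on column x2 — row 1: (26/3)/(2/3) = 13; row 2: (19/3)/(7/3) = 19/7. Minimum is 19/7 at row 2 (w2 leaves); pivot element 7/3.
Pivot on row 2; the z-row RHS becomes 26 − (-6)·(19/7) = 296/7.

296/7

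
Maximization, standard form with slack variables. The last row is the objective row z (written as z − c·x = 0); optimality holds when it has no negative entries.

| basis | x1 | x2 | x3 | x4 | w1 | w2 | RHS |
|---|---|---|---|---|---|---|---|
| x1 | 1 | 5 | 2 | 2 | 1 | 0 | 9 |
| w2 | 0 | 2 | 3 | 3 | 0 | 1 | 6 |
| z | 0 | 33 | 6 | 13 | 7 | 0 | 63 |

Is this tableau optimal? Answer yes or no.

yes

Every z-row coefficient is ≥ 0, so the tableau is optimal.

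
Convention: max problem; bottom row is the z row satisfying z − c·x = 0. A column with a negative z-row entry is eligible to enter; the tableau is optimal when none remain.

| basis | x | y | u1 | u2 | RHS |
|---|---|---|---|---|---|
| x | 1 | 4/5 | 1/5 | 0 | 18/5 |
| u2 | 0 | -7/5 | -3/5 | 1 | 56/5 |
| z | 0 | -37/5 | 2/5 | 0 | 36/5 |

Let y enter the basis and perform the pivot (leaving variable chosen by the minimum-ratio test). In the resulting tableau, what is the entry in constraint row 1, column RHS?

9/2

Ratio test on column y — row 1: (18/5)/(4/5) = 9/2; row 2: entry -7/5 ≤ 0. Minimum is 9/2 at row 1 (x leaves); pivot element 4/5.
Divide row 1 by 4/5; eliminate column y from the other rows.
In the new row 1, the RHS entry is the old entry divided by the pivot: (18/5)/(4/5) = 9/2.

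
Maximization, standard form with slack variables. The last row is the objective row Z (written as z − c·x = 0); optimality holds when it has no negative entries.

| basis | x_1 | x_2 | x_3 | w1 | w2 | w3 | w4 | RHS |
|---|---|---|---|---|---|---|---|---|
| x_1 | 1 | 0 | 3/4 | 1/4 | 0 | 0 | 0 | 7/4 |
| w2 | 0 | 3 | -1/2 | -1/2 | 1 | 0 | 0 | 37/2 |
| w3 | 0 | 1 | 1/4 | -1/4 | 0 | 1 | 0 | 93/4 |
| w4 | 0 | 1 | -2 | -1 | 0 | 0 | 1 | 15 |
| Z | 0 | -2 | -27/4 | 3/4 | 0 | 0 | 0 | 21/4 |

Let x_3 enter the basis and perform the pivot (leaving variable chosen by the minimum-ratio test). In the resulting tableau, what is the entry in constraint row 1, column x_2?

0

Ratio test on column x_3 — row 1: (7/4)/(3/4) = 7/3; row 2: entry -1/2 ≤ 0; row 3: (93/4)/(1/4) = 93; row 4: entry -2 ≤ 0. Minimum is 7/3 at row 1 (x_1 leaves); pivot element 3/4.
Divide row 1 by 3/4; eliminate column x_3 from the other rows.
In the new row 1, the x_2 entry is the old entry divided by the pivot: 0/(3/4) = 0.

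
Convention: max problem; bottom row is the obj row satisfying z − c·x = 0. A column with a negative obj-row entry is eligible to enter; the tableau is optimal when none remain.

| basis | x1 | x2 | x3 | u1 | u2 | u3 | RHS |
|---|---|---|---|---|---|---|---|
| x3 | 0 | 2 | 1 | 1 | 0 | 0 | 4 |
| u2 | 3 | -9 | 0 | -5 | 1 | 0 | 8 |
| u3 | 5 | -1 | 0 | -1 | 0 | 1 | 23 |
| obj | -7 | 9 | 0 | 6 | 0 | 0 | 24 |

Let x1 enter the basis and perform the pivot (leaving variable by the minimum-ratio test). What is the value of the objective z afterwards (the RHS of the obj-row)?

128/3

Ratio test on column x1 — row 1: entry 0 ≤ 0; row 2: 8/3 = 8/3; row 3: 23/5 = 23/5. Minimum is 8/3 at row 2 (u2 leaves); pivot element 3.
Pivot on row 2; the obj-row RHS becomes 24 − (-7)·(8/3) = 128/3.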